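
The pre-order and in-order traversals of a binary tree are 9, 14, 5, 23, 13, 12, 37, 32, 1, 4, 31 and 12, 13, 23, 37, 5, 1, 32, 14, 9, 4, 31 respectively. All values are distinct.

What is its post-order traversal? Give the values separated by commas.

12, 13, 37, 23, 1, 32, 5, 14, 31, 4, 9

The first element of pre-order is the root; it splits in-order into left and right subtrees.
Root 9: left subtree has 8 nodes {12, 13, 23, 37, 5, 1, 32, 14}, right has 2 {4, 31}.
  Root 14: left subtree has 7 nodes {12, 13, 23, 37, 5, 1, 32}, right has 0 { }.
    Root 5: left subtree has 4 nodes {12, 13, 23, 37}, right has 2 {1, 32}.
      Root 23: left subtree has 2 nodes {12, 13}, right has 1 {37}.
        Root 13: left subtree has 1 node {12}, right has 0 { }.
      Root 32: left subtree has 1 node {1}, right has 0 { }.
  Root 4: left subtree has 0 nodes { }, right has 1 {31}.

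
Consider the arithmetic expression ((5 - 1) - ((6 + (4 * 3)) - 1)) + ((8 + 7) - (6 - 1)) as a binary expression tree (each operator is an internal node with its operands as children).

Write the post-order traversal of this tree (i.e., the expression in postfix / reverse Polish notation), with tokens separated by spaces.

Post-order on an expression tree gives postfix notation: for each operator, emit left operand, right operand, then the operator.

5 1 - 6 4 3 * + 1 - - 8 7 + 6 1 - - +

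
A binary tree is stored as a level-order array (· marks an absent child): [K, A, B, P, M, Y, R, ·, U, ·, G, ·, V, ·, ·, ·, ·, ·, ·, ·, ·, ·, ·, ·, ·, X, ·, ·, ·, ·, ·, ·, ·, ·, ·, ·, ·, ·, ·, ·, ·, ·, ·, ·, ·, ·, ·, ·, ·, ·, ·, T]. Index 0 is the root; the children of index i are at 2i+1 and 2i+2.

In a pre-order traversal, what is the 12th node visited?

R

Pre-order visits the node, then its left subtree, then its right subtree.
Visit K.
At K: go left to A.
  Visit A.
  At A: go left to P.
    Visit P.
    At P: no left child.
    At P: go right to U.
      U is a leaf — visit U.
  At A: go right to M.
    Visit M.
    At M: no left child.
    At M: go right to G.
      G is a leaf — visit G.
At K: go right to B.
  Visit B.
  At B: go left to Y.
    Visit Y.
    At Y: no left child.
    At Y: go right to V.
      Visit V.
      At V: go left to X.
        Visit X.
        At X: go left to T.
          T is a leaf — visit T.
        At X: no right child.
      At V: no right child.
  At B: go right to R.
    R is a leaf — visit R.
Full pre-order sequence: K, A, P, U, M, G, B, Y, V, X, T, R.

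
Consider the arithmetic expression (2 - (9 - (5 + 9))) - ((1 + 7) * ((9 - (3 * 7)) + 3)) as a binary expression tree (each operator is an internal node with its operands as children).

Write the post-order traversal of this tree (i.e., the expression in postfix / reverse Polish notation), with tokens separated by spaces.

Post-order on an expression tree gives postfix notation: for each operator, emit left operand, right operand, then the operator.

2 9 5 9 + - - 1 7 + 9 3 7 * - 3 + * -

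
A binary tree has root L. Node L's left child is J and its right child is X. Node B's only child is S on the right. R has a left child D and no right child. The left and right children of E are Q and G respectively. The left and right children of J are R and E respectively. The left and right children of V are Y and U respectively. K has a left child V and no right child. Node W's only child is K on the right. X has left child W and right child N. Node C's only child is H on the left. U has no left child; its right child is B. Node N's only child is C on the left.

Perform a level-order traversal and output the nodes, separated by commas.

L, J, X, R, E, W, N, D, Q, G, K, C, V, H, Y, U, B, S

Level-order visits nodes level by level from the root, left to right within each level.
Level 0: L
Level 1: J, X
Level 2: R, E, W, N
Level 3: D, Q, G, K, C
Level 4: V, H
Level 5: Y, U
Level 6: B
Level 7: S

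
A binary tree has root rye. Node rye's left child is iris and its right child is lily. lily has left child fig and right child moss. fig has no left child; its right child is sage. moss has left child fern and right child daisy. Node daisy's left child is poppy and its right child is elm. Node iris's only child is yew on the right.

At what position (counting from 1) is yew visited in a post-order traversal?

1

Post-order visits the left subtree, then the right subtree, then the node.
At rye: go left to iris.
  At iris: no left child.
  At iris: go right to yew.
    yew is a leaf — visit yew.
  Visit iris.
At rye: go right to lily.
  At lily: go left to fig.
    At fig: no left child.
    At fig: go right to sage.
      sage is a leaf — visit sage.
    Visit fig.
  At lily: go right to moss.
    At moss: go left to fern.
      fern is a leaf — visit fern.
    At moss: go right to daisy.
      At daisy: go left to poppy.
        poppy is a leaf — visit poppy.
      At daisy: go right to elm.
        elm is a leaf — visit elm.
      Visit daisy.
    Visit moss.
  Visit lily.
Visit rye.
Full post-order sequence: yew, iris, sage, fig, fern, poppy, elm, daisy, moss, lily, rye.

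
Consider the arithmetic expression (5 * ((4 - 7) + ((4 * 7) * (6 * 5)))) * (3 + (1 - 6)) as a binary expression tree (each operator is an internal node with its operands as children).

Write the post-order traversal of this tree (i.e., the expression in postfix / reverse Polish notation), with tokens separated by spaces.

Post-order on an expression tree gives postfix notation: for each operator, emit left operand, right operand, then the operator.

5 4 7 - 4 7 * 6 5 * * + * 3 1 6 - + *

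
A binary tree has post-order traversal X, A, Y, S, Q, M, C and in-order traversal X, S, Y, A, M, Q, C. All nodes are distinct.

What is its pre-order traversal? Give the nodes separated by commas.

C, M, S, X, Y, A, Q

The last element of post-order is the root; it splits in-order into left and right subtrees.
Root C: left subtree has 6 nodes {X, S, Y, A, M, Q}, right has 0 { }.
  Root M: left subtree has 4 nodes {X, S, Y, A}, right has 1 {Q}.
    Root S: left subtree has 1 node {X}, right has 2 {Y, A}.
      Root Y: left subtree has 0 nodes { }, right has 1 {A}.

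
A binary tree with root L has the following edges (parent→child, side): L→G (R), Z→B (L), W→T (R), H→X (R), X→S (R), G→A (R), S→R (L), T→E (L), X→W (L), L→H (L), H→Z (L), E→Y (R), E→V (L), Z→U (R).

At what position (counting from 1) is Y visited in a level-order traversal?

Level-order visits nodes level by level from the root, left to right within each level.
Level 0: L
Level 1: H, G
Level 2: Z, X, A
Level 3: B, U, W, S
Level 4: T, R
Level 5: E
Level 6: V, Y
Full level-order sequence: L, H, G, Z, X, A, B, U, W, S, T, R, E, V, Y.

15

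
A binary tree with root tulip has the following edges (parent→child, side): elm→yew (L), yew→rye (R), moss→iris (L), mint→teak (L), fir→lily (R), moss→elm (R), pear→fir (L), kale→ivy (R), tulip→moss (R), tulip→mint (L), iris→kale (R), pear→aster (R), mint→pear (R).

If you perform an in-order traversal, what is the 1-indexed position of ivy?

In-order visits the left subtree, then the node, then the right subtree.
At tulip: go left to mint.
  At mint: go left to teak.
    teak is a leaf — visit teak.
  Visit mint.
  At mint: go right to pear.
    At pear: go left to fir.
      At fir: no left child.
      Visit fir.
      At fir: go right to lily.
        lily is a leaf — visit lily.
    Visit pear.
    At pear: go right to aster.
      aster is a leaf — visit aster.
Visit tulip.
At tulip: go right to moss.
  At moss: go left to iris.
    At iris: no left child.
    Visit iris.
    At iris: go right to kale.
      At kale: no left child.
      Visit kale.
      At kale: go right to ivy.
        ivy is a leaf — visit ivy.
  Visit moss.
  At moss: go right to elm.
    At elm: go left to yew.
      At yew: no left child.
      Visit yew.
      At yew: go right to rye.
        rye is a leaf — visit rye.
    Visit elm.
    At elm: no right child.
Full in-order sequence: teak, mint, fir, lily, pear, aster, tulip, iris, kale, ivy, moss, yew, rye, elm.

10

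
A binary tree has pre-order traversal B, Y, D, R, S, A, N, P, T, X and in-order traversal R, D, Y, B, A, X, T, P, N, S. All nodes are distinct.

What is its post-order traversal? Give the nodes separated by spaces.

The first element of pre-order is the root; it splits in-order into left and right subtrees.
Root B: left subtree has 3 nodes {R, D, Y}, right has 6 {A, X, T, P, N, S}.
  Root Y: left subtree has 2 nodes {R, D}, right has 0 { }.
    Root D: left subtree has 1 node {R}, right has 0 { }.
  Root S: left subtree has 5 nodes {A, X, T, P, N}, right has 0 { }.
    Root A: left subtree has 0 nodes { }, right has 4 {X, T, P, N}.
      Root N: left subtree has 3 nodes {X, T, P}, right has 0 { }.
        Root P: left subtree has 2 nodes {X, T}, right has 0 { }.
          Root T: left subtree has 1 node {X}, right has 0 { }.

R D Y X T P N A S B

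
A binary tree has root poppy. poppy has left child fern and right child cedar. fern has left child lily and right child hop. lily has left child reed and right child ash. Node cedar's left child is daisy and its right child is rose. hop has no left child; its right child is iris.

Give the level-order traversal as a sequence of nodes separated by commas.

poppy, fern, cedar, lily, hop, daisy, rose, reed, ash, iris

Level-order visits nodes level by level from the root, left to right within each level.
Level 0: poppy
Level 1: fern, cedar
Level 2: lily, hop, daisy, rose
Level 3: reed, ash, iris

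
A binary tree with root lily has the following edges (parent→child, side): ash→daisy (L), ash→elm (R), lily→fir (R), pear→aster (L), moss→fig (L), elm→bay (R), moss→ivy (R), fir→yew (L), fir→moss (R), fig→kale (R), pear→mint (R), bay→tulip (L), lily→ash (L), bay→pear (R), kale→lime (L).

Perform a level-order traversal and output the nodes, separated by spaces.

Level-order visits nodes level by level from the root, left to right within each level.
Level 0: lily
Level 1: ash, fir
Level 2: daisy, elm, yew, moss
Level 3: bay, fig, ivy
Level 4: tulip, pear, kale
Level 5: aster, mint, lime

lily ash fir daisy elm yew moss bay fig ivy tulip pear kale aster mint lime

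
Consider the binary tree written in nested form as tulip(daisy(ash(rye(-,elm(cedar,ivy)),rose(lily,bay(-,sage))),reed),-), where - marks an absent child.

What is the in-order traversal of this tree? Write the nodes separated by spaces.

rye cedar elm ivy ash lily rose bay sage daisy reed tulip

In-order visits the left subtree, then the node, then the right subtree.
At tulip: go left to daisy.
  At daisy: go left to ash.
    At ash: go left to rye.
      At rye: no left child.
      Visit rye.
      At rye: go right to elm.
        At elm: go left to cedar.
          cedar is a leaf — visit cedar.
        Visit elm.
        At elm: go right to ivy.
          ivy is a leaf — visit ivy.
    Visit ash.
    At ash: go right to rose.
      At rose: go left to lily.
        lily is a leaf — visit lily.
      Visit rose.
      At rose: go right to bay.
        At bay: no left child.
        Visit bay.
        At bay: go right to sage.
          sage is a leaf — visit sage.
  Visit daisy.
  At daisy: go right to reed.
    reed is a leaf — visit reed.
Visit tulip.
At tulip: no right child.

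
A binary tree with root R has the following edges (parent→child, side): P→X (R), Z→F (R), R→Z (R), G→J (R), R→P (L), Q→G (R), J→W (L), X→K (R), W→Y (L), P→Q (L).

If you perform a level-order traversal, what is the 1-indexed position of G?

Level-order visits nodes level by level from the root, left to right within each level.
Level 0: R
Level 1: P, Z
Level 2: Q, X, F
Level 3: G, K
Level 4: J
Level 5: W
Level 6: Y
Full level-order sequence: R, P, Z, Q, X, F, G, K, J, W, Y.

7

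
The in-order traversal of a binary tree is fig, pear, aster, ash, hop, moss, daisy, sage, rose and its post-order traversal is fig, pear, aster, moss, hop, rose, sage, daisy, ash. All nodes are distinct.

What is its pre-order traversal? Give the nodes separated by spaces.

ash aster pear fig daisy hop moss sage rose

The last element of post-order is the root; it splits in-order into left and right subtrees.
Root ash: left subtree has 3 nodes {fig, pear, aster}, right has 5 {hop, moss, daisy, sage, rose}.
  Root aster: left subtree has 2 nodes {fig, pear}, right has 0 { }.
    Root pear: left subtree has 1 node {fig}, right has 0 { }.
  Root daisy: left subtree has 2 nodes {hop, moss}, right has 2 {sage, rose}.
    Root hop: left subtree has 0 nodes { }, right has 1 {moss}.
    Root sage: left subtree has 0 nodes { }, right has 1 {rose}.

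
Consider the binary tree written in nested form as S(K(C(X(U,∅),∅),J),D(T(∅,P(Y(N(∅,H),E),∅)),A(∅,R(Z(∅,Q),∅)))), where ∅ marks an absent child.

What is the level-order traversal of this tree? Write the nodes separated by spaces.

S K D C J T A X P R U Y Z N E Q H

Level-order visits nodes level by level from the root, left to right within each level.
Level 0: S
Level 1: K, D
Level 2: C, J, T, A
Level 3: X, P, R
Level 4: U, Y, Z
Level 5: N, E, Q
Level 6: H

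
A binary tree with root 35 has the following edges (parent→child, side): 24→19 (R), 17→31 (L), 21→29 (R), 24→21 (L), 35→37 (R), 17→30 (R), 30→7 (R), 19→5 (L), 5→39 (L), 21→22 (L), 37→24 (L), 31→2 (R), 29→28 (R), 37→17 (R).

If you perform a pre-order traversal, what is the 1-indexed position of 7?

15

Pre-order visits the node, then its left subtree, then its right subtree.
Visit 35.
At 35: no left child.
At 35: go right to 37.
  Visit 37.
  At 37: go left to 24.
    Visit 24.
    At 24: go left to 21.
      Visit 21.
      At 21: go left to 22.
        22 is a leaf — visit 22.
      At 21: go right to 29.
        Visit 29.
        At 29: no left child.
        At 29: go right to 28.
          28 is a leaf — visit 28.
    At 24: go right to 19.
      Visit 19.
      At 19: go left to 5.
        Visit 5.
        At 5: go left to 39.
          39 is a leaf — visit 39.
        At 5: no right child.
      At 19: no right child.
  At 37: go right to 17.
    Visit 17.
    At 17: go left to 31.
      Visit 31.
      At 31: no left child.
      At 31: go right to 2.
        2 is a leaf — visit 2.
    At 17: go right to 30.
      Visit 30.
      At 30: no left child.
      At 30: go right to 7.
        7 is a leaf — visit 7.
Full pre-order sequence: 35, 37, 24, 21, 22, 29, 28, 19, 5, 39, 17, 31, 2, 30, 7.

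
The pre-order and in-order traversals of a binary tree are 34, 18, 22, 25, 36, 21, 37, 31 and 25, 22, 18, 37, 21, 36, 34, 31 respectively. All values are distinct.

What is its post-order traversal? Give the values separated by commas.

25, 22, 37, 21, 36, 18, 31, 34

The first element of pre-order is the root; it splits in-order into left and right subtrees.
Root 34: left subtree has 6 nodes {25, 22, 18, 37, 21, 36}, right has 1 {31}.
  Root 18: left subtree has 2 nodes {25, 22}, right has 3 {37, 21, 36}.
    Root 22: left subtree has 1 node {25}, right has 0 { }.
    Root 36: left subtree has 2 nodes {37, 21}, right has 0 { }.
      Root 21: left subtree has 1 node {37}, right has 0 { }.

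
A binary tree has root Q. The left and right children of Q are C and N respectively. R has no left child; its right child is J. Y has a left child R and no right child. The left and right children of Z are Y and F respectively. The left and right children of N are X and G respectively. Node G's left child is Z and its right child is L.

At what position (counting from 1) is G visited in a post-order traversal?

9

Post-order visits the left subtree, then the right subtree, then the node.
At Q: go left to C.
  C is a leaf — visit C.
At Q: go right to N.
  At N: go left to X.
    X is a leaf — visit X.
  At N: go right to G.
    At G: go left to Z.
      At Z: go left to Y.
        At Y: go left to R.
          At R: no left child.
          At R: go right to J.
            J is a leaf — visit J.
          Visit R.
        At Y: no right child.
        Visit Y.
      At Z: go right to F.
        F is a leaf — visit F.
      Visit Z.
    At G: go right to L.
      L is a leaf — visit L.
    Visit G.
  Visit N.
Visit Q.
Full post-order sequence: C, X, J, R, Y, F, Z, L, G, N, Q.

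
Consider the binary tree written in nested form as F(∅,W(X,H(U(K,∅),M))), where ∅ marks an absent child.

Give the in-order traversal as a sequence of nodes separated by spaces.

F X W K U H M

In-order visits the left subtree, then the node, then the right subtree.
At F: no left child.
Visit F.
At F: go right to W.
  At W: go left to X.
    X is a leaf — visit X.
  Visit W.
  At W: go right to H.
    At H: go left to U.
      At U: go left to K.
        K is a leaf — visit K.
      Visit U.
      At U: no right child.
    Visit H.
    At H: go right to M.
      M is a leaf — visit M.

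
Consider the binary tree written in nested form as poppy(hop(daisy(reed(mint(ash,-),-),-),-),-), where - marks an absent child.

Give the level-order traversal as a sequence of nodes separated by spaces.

Level-order visits nodes level by level from the root, left to right within each level.
Level 0: poppy
Level 1: hop
Level 2: daisy
Level 3: reed
Level 4: mint
Level 5: ash

poppy hop daisy reed mint ash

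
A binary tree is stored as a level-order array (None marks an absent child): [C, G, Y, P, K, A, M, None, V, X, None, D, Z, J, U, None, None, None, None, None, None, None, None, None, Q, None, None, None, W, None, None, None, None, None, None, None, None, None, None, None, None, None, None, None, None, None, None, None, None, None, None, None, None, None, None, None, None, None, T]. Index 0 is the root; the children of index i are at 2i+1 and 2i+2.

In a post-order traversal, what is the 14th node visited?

Post-order visits the left subtree, then the right subtree, then the node.
At C: go left to G.
  At G: go left to P.
    At P: no left child.
    At P: go right to V.
      V is a leaf — visit V.
    Visit P.
  At G: go right to K.
    At K: go left to X.
      X is a leaf — visit X.
    At K: no right child.
    Visit K.
  Visit G.
At C: go right to Y.
  At Y: go left to A.
    At A: go left to D.
      At D: no left child.
      At D: go right to Q.
        Q is a leaf — visit Q.
      Visit D.
    At A: go right to Z.
      Z is a leaf — visit Z.
    Visit A.
  At Y: go right to M.
    At M: go left to J.
      At J: no left child.
      At J: go right to W.
        At W: no left child.
        At W: go right to T.
          T is a leaf — visit T.
        Visit W.
      Visit J.
    At M: go right to U.
      U is a leaf — visit U.
    Visit M.
  Visit Y.
Visit C.
Full post-order sequence: V, P, X, K, G, Q, D, Z, A, T, W, J, U, M, Y, C.

M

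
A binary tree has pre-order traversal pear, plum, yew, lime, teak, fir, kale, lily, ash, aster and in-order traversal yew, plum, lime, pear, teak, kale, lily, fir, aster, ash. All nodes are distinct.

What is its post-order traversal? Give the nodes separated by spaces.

The first element of pre-order is the root; it splits in-order into left and right subtrees.
Root pear: left subtree has 3 nodes {yew, plum, lime}, right has 6 {teak, kale, lily, fir, aster, ash}.
  Root plum: left subtree has 1 node {yew}, right has 1 {lime}.
  Root teak: left subtree has 0 nodes { }, right has 5 {kale, lily, fir, aster, ash}.
    Root fir: left subtree has 2 nodes {kale, lily}, right has 2 {aster, ash}.
      Root kale: left subtree has 0 nodes { }, right has 1 {lily}.
      Root ash: left subtree has 1 node {aster}, right has 0 { }.

yew lime plum lily kale aster ash fir teak pear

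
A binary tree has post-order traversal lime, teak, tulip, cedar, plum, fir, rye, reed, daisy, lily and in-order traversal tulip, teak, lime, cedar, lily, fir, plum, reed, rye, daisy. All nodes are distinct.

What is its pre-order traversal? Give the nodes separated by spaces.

lily cedar tulip teak lime daisy reed fir plum rye

The last element of post-order is the root; it splits in-order into left and right subtrees.
Root lily: left subtree has 4 nodes {tulip, teak, lime, cedar}, right has 5 {fir, plum, reed, rye, daisy}.
  Root cedar: left subtree has 3 nodes {tulip, teak, lime}, right has 0 { }.
    Root tulip: left subtree has 0 nodes { }, right has 2 {teak, lime}.
      Root teak: left subtree has 0 nodes { }, right has 1 {lime}.
  Root daisy: left subtree has 4 nodes {fir, plum, reed, rye}, right has 0 { }.
    Root reed: left subtree has 2 nodes {fir, plum}, right has 1 {rye}.
      Root fir: left subtree has 0 nodes { }, right has 1 {plum}.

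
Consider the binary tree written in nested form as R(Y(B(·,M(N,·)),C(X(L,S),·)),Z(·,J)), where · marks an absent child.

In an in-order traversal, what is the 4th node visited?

Y

In-order visits the left subtree, then the node, then the right subtree.
At R: go left to Y.
  At Y: go left to B.
    At B: no left child.
    Visit B.
    At B: go right to M.
      At M: go left to N.
        N is a leaf — visit N.
      Visit M.
      At M: no right child.
  Visit Y.
  At Y: go right to C.
    At C: go left to X.
      At X: go left to L.
        L is a leaf — visit L.
      Visit X.
      At X: go right to S.
        S is a leaf — visit S.
    Visit C.
    At C: no right child.
Visit R.
At R: go right to Z.
  At Z: no left child.
  Visit Z.
  At Z: go right to J.
    J is a leaf — visit J.
Full in-order sequence: B, N, M, Y, L, X, S, C, R, Z, J.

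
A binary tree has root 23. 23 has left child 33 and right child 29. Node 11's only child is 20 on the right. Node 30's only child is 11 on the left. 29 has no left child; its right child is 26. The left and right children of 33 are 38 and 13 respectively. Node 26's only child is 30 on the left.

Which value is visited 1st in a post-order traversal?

38

Post-order visits the left subtree, then the right subtree, then the node.
At 23: go left to 33.
  At 33: go left to 38.
    38 is a leaf — visit 38.
  At 33: go right to 13.
    13 is a leaf — visit 13.
  Visit 33.
At 23: go right to 29.
  At 29: no left child.
  At 29: go right to 26.
    At 26: go left to 30.
      At 30: go left to 11.
        At 11: no left child.
        At 11: go right to 20.
          20 is a leaf — visit 20.
        Visit 11.
      At 30: no right child.
      Visit 30.
    At 26: no right child.
    Visit 26.
  Visit 29.
Visit 23.
Full post-order sequence: 38, 13, 33, 20, 11, 30, 26, 29, 23.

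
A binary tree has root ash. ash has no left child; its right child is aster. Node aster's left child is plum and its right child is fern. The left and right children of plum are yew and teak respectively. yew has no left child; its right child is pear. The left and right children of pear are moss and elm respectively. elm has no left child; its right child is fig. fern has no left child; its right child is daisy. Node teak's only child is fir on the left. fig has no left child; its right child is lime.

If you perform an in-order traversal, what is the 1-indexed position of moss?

In-order visits the left subtree, then the node, then the right subtree.
At ash: no left child.
Visit ash.
At ash: go right to aster.
  At aster: go left to plum.
    At plum: go left to yew.
      At yew: no left child.
      Visit yew.
      At yew: go right to pear.
        At pear: go left to moss.
          moss is a leaf — visit moss.
        Visit pear.
        At pear: go right to elm.
          At elm: no left child.
          Visit elm.
          At elm: go right to fig.
            At fig: no left child.
            Visit fig.
            At fig: go right to lime.
              lime is a leaf — visit lime.
    Visit plum.
    At plum: go right to teak.
      At teak: go left to fir.
        fir is a leaf — visit fir.
      Visit teak.
      At teak: no right child.
  Visit aster.
  At aster: go right to fern.
    At fern: no left child.
    Visit fern.
    At fern: go right to daisy.
      daisy is a leaf — visit daisy.
Full in-order sequence: ash, yew, moss, pear, elm, fig, lime, plum, fir, teak, aster, fern, daisy.

3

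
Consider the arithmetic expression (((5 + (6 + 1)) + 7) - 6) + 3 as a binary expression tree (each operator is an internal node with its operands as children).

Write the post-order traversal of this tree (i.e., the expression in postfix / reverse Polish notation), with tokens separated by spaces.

5 6 1 + + 7 + 6 - 3 +

Post-order on an expression tree gives postfix notation: for each operator, emit left operand, right operand, then the operator.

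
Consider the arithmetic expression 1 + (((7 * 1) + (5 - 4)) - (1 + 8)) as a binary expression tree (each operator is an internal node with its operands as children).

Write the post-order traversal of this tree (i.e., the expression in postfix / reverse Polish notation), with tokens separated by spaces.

1 7 1 * 5 4 - + 1 8 + - +

Post-order on an expression tree gives postfix notation: for each operator, emit left operand, right operand, then the operator.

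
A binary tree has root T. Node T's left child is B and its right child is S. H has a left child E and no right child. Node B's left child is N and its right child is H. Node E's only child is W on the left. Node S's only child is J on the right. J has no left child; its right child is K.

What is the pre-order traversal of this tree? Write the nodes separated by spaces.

T B N H E W S J K

Pre-order visits the node, then its left subtree, then its right subtree.
Visit T.
At T: go left to B.
  Visit B.
  At B: go left to N.
    N is a leaf — visit N.
  At B: go right to H.
    Visit H.
    At H: go left to E.
      Visit E.
      At E: go left to W.
        W is a leaf — visit W.
      At E: no right child.
    At H: no right child.
At T: go right to S.
  Visit S.
  At S: no left child.
  At S: go right to J.
    Visit J.
    At J: no left child.
    At J: go right to K.
      K is a leaf — visit K.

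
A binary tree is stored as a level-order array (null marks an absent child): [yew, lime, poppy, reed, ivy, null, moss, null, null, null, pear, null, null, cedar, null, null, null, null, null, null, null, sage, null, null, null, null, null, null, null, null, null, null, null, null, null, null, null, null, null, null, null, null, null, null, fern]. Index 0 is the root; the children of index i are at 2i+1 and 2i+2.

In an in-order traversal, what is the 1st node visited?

reed

In-order visits the left subtree, then the node, then the right subtree.
At yew: go left to lime.
  At lime: go left to reed.
    reed is a leaf — visit reed.
  Visit lime.
  At lime: go right to ivy.
    At ivy: no left child.
    Visit ivy.
    At ivy: go right to pear.
      At pear: go left to sage.
        At sage: no left child.
        Visit sage.
        At sage: go right to fern.
          fern is a leaf — visit fern.
      Visit pear.
      At pear: no right child.
Visit yew.
At yew: go right to poppy.
  At poppy: no left child.
  Visit poppy.
  At poppy: go right to moss.
    At moss: go left to cedar.
      cedar is a leaf — visit cedar.
    Visit moss.
    At moss: no right child.
Full in-order sequence: reed, lime, ivy, sage, fern, pear, yew, poppy, cedar, moss.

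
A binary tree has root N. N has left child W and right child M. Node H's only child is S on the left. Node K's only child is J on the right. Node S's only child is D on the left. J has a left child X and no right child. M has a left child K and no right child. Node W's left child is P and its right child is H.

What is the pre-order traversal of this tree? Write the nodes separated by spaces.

Pre-order visits the node, then its left subtree, then its right subtree.
Visit N.
At N: go left to W.
  Visit W.
  At W: go left to P.
    P is a leaf — visit P.
  At W: go right to H.
    Visit H.
    At H: go left to S.
      Visit S.
      At S: go left to D.
        D is a leaf — visit D.
      At S: no right child.
    At H: no right child.
At N: go right to M.
  Visit M.
  At M: go left to K.
    Visit K.
    At K: no left child.
    At K: go right to J.
      Visit J.
      At J: go left to X.
        X is a leaf — visit X.
      At J: no right child.
  At M: no right child.

N W P H S D M K J X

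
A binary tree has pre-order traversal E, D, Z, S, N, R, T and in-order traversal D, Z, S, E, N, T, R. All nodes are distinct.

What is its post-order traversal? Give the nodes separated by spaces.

The first element of pre-order is the root; it splits in-order into left and right subtrees.
Root E: left subtree has 3 nodes {D, Z, S}, right has 3 {N, T, R}.
  Root D: left subtree has 0 nodes { }, right has 2 {Z, S}.
    Root Z: left subtree has 0 nodes { }, right has 1 {S}.
  Root N: left subtree has 0 nodes { }, right has 2 {T, R}.
    Root R: left subtree has 1 node {T}, right has 0 { }.

S Z D T R N E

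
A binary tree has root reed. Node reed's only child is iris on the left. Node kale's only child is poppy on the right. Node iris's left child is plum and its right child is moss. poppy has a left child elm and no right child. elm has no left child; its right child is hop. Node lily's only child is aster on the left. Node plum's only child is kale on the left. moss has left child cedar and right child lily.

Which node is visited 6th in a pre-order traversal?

elm

Pre-order visits the node, then its left subtree, then its right subtree.
Visit reed.
At reed: go left to iris.
  Visit iris.
  At iris: go left to plum.
    Visit plum.
    At plum: go left to kale.
      Visit kale.
      At kale: no left child.
      At kale: go right to poppy.
        Visit poppy.
        At poppy: go left to elm.
          Visit elm.
          At elm: no left child.
          At elm: go right to hop.
            hop is a leaf — visit hop.
        At poppy: no right child.
    At plum: no right child.
  At iris: go right to moss.
    Visit moss.
    At moss: go left to cedar.
      cedar is a leaf — visit cedar.
    At moss: go right to lily.
      Visit lily.
      At lily: go left to aster.
        aster is a leaf — visit aster.
      At lily: no right child.
At reed: no right child.
Full pre-order sequence: reed, iris, plum, kale, poppy, elm, hop, moss, cedar, lily, aster.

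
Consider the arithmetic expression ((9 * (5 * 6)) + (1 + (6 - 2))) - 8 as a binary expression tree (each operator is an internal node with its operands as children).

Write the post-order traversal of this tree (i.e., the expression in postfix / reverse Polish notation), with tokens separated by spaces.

9 5 6 * * 1 6 2 - + + 8 -

Post-order on an expression tree gives postfix notation: for each operator, emit left operand, right operand, then the operator.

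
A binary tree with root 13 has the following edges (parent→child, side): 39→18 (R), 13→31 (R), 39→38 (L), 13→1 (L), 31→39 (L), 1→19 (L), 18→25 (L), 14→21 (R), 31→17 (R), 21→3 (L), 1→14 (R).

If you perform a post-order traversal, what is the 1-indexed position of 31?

Post-order visits the left subtree, then the right subtree, then the node.
At 13: go left to 1.
  At 1: go left to 19.
    19 is a leaf — visit 19.
  At 1: go right to 14.
    At 14: no left child.
    At 14: go right to 21.
      At 21: go left to 3.
        3 is a leaf — visit 3.
      At 21: no right child.
      Visit 21.
    Visit 14.
  Visit 1.
At 13: go right to 31.
  At 31: go left to 39.
    At 39: go left to 38.
      38 is a leaf — visit 38.
    At 39: go right to 18.
      At 18: go left to 25.
        25 is a leaf — visit 25.
      At 18: no right child.
      Visit 18.
    Visit 39.
  At 31: go right to 17.
    17 is a leaf — visit 17.
  Visit 31.
Visit 13.
Full post-order sequence: 19, 3, 21, 14, 1, 38, 25, 18, 39, 17, 31, 13.

11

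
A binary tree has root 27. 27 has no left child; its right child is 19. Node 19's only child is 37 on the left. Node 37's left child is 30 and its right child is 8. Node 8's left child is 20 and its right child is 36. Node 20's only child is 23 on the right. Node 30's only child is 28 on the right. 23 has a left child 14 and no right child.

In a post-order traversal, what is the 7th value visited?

8

Post-order visits the left subtree, then the right subtree, then the node.
At 27: no left child.
At 27: go right to 19.
  At 19: go left to 37.
    At 37: go left to 30.
      At 30: no left child.
      At 30: go right to 28.
        28 is a leaf — visit 28.
      Visit 30.
    At 37: go right to 8.
      At 8: go left to 20.
        At 20: no left child.
        At 20: go right to 23.
          At 23: go left to 14.
            14 is a leaf — visit 14.
          At 23: no right child.
          Visit 23.
        Visit 20.
      At 8: go right to 36.
        36 is a leaf — visit 36.
      Visit 8.
    Visit 37.
  At 19: no right child.
  Visit 19.
Visit 27.
Full post-order sequence: 28, 30, 14, 23, 20, 36, 8, 37, 19, 27.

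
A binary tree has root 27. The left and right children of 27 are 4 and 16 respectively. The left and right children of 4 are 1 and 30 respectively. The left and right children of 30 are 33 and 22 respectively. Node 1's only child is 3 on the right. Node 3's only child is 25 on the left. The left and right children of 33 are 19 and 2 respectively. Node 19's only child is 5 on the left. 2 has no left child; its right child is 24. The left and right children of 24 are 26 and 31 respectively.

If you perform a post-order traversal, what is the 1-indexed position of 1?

3

Post-order visits the left subtree, then the right subtree, then the node.
At 27: go left to 4.
  At 4: go left to 1.
    At 1: no left child.
    At 1: go right to 3.
      At 3: go left to 25.
        25 is a leaf — visit 25.
      At 3: no right child.
      Visit 3.
    Visit 1.
  At 4: go right to 30.
    At 30: go left to 33.
      At 33: go left to 19.
        At 19: go left to 5.
          5 is a leaf — visit 5.
        At 19: no right child.
        Visit 19.
      At 33: go right to 2.
        At 2: no left child.
        At 2: go right to 24.
          At 24: go left to 26.
            26 is a leaf — visit 26.
          At 24: go right to 31.
            31 is a leaf — visit 31.
          Visit 24.
        Visit 2.
      Visit 33.
    At 30: go right to 22.
      22 is a leaf — visit 22.
    Visit 30.
  Visit 4.
At 27: go right to 16.
  16 is a leaf — visit 16.
Visit 27.
Full post-order sequence: 25, 3, 1, 5, 19, 26, 31, 24, 2, 33, 22, 30, 4, 16, 27.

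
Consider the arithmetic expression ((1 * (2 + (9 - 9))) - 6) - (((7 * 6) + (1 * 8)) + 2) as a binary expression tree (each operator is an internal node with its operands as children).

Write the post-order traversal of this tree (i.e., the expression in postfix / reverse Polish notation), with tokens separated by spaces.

Post-order on an expression tree gives postfix notation: for each operator, emit left operand, right operand, then the operator.

1 2 9 9 - + * 6 - 7 6 * 1 8 * + 2 + -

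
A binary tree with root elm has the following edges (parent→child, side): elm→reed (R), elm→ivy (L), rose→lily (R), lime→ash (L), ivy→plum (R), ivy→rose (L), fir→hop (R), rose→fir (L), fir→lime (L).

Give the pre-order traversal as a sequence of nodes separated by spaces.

elm ivy rose fir lime ash hop lily plum reed

Pre-order visits the node, then its left subtree, then its right subtree.
Visit elm.
At elm: go left to ivy.
  Visit ivy.
  At ivy: go left to rose.
    Visit rose.
    At rose: go left to fir.
      Visit fir.
      At fir: go left to lime.
        Visit lime.
        At lime: go left to ash.
          ash is a leaf — visit ash.
        At lime: no right child.
      At fir: go right to hop.
        hop is a leaf — visit hop.
    At rose: go right to lily.
      lily is a leaf — visit lily.
  At ivy: go right to plum.
    plum is a leaf — visit plum.
At elm: go right to reed.
  reed is a leaf — visit reed.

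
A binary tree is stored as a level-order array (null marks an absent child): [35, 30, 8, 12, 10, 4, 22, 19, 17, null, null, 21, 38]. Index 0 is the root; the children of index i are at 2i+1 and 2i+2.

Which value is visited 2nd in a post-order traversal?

Post-order visits the left subtree, then the right subtree, then the node.
At 35: go left to 30.
  At 30: go left to 12.
    At 12: go left to 19.
      19 is a leaf — visit 19.
    At 12: go right to 17.
      17 is a leaf — visit 17.
    Visit 12.
  At 30: go right to 10.
    10 is a leaf — visit 10.
  Visit 30.
At 35: go right to 8.
  At 8: go left to 4.
    At 4: go left to 21.
      21 is a leaf — visit 21.
    At 4: go right to 38.
      38 is a leaf — visit 38.
    Visit 4.
  At 8: go right to 22.
    22 is a leaf — visit 22.
  Visit 8.
Visit 35.
Full post-order sequence: 19, 17, 12, 10, 30, 21, 38, 4, 22, 8, 35.

17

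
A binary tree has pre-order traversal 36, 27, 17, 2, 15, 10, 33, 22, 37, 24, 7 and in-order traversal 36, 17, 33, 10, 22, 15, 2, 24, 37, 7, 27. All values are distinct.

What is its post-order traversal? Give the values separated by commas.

The first element of pre-order is the root; it splits in-order into left and right subtrees.
Root 36: left subtree has 0 nodes { }, right has 10 {17, 33, 10, 22, 15, 2, 24, 37, 7, 27}.
  Root 27: left subtree has 9 nodes {17, 33, 10, 22, 15, 2, 24, 37, 7}, right has 0 { }.
    Root 17: left subtree has 0 nodes { }, right has 8 {33, 10, 22, 15, 2, 24, 37, 7}.
      Root 2: left subtree has 4 nodes {33, 10, 22, 15}, right has 3 {24, 37, 7}.
        Root 15: left subtree has 3 nodes {33, 10, 22}, right has 0 { }.
          Root 10: left subtree has 1 node {33}, right has 1 {22}.
        Root 37: left subtree has 1 node {24}, right has 1 {7}.

33, 22, 10, 15, 24, 7, 37, 2, 17, 27, 36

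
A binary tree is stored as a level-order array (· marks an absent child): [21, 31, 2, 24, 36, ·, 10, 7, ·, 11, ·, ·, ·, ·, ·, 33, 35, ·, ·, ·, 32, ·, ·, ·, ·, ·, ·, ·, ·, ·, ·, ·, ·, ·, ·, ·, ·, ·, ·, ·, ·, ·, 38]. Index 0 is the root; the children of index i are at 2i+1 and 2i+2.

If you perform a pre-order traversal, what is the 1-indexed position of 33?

5

Pre-order visits the node, then its left subtree, then its right subtree.
Visit 21.
At 21: go left to 31.
  Visit 31.
  At 31: go left to 24.
    Visit 24.
    At 24: go left to 7.
      Visit 7.
      At 7: go left to 33.
        33 is a leaf — visit 33.
      At 7: go right to 35.
        35 is a leaf — visit 35.
    At 24: no right child.
  At 31: go right to 36.
    Visit 36.
    At 36: go left to 11.
      Visit 11.
      At 11: no left child.
      At 11: go right to 32.
        Visit 32.
        At 32: no left child.
        At 32: go right to 38.
          38 is a leaf — visit 38.
    At 36: no right child.
At 21: go right to 2.
  Visit 2.
  At 2: no left child.
  At 2: go right to 10.
    10 is a leaf — visit 10.
Full pre-order sequence: 21, 31, 24, 7, 33, 35, 36, 11, 32, 38, 2, 10.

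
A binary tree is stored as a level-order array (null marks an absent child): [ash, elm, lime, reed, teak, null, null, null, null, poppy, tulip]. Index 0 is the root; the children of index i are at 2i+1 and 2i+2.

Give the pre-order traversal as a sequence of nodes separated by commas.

ash, elm, reed, teak, poppy, tulip, lime

Pre-order visits the node, then its left subtree, then its right subtree.
Visit ash.
At ash: go left to elm.
  Visit elm.
  At elm: go left to reed.
    reed is a leaf — visit reed.
  At elm: go right to teak.
    Visit teak.
    At teak: go left to poppy.
      poppy is a leaf — visit poppy.
    At teak: go right to tulip.
      tulip is a leaf — visit tulip.
At ash: go right to lime.
  lime is a leaf — visit lime.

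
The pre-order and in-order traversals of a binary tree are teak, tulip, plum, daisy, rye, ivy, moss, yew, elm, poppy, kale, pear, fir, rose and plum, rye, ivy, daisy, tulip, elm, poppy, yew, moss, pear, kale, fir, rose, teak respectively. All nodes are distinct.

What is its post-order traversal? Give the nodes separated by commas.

The first element of pre-order is the root; it splits in-order into left and right subtrees.
Root teak: left subtree has 13 nodes {plum, rye, ivy, daisy, tulip, elm, poppy, yew, moss, pear, kale, fir, rose}, right has 0 { }.
  Root tulip: left subtree has 4 nodes {plum, rye, ivy, daisy}, right has 8 {elm, poppy, yew, moss, pear, kale, fir, rose}.
    Root plum: left subtree has 0 nodes { }, right has 3 {rye, ivy, daisy}.
      Root daisy: left subtree has 2 nodes {rye, ivy}, right has 0 { }.
        Root rye: left subtree has 0 nodes { }, right has 1 {ivy}.
    Root moss: left subtree has 3 nodes {elm, poppy, yew}, right has 4 {pear, kale, fir, rose}.
      Root yew: left subtree has 2 nodes {elm, poppy}, right has 0 { }.
        Root elm: left subtree has 0 nodes { }, right has 1 {poppy}.
      Root kale: left subtree has 1 node {pear}, right has 2 {fir, rose}.
        Root fir: left subtree has 0 nodes { }, right has 1 {rose}.

ivy, rye, daisy, plum, poppy, elm, yew, pear, rose, fir, kale, moss, tulip, teak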